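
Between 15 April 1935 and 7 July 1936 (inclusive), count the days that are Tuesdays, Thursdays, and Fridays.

15 April 1935 is a Monday.
That's 450 days from start to end, counting both.
450 = 7 × 64 + 2, so there are 64 full weeks plus 2 extra days.
Each full week contributes 3 days from the set (Tue, Thu, Fri): 64 × 3 = 192.
The 2 extra days are Monday, Tuesday — 1 of them qualifies.
Total: 192 + 1 = 193.

193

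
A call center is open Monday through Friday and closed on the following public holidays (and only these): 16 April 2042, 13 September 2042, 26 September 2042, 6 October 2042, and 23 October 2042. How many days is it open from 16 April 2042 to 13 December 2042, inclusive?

16 April 2042 is a Wednesday.
That's 242 days from start to end, counting both.
242 = 7 × 34 + 4, so there are 34 full weeks plus 4 extra days.
Each full week contributes 5 weekdays (Mon–Fri): 34 × 5 = 170.
The 4 extra days are Wednesday, Thursday, Friday, Saturday — 3 of them qualify.
Total: 170 + 3 = 173.
Holidays: 16 April 2042 (Wed); 13 September 2042 (Sat); 26 September 2042 (Fri); 6 October 2042 (Mon); 23 October 2042 (Thu).
4 of the 5 holidays fall on weekdays; the rest are weekends and were already excluded.
Business days: 173 − 4 = 169.

169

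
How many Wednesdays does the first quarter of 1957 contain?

1957-01-01 is a Tuesday.
That's 90 days from start to end, counting both.
90 = 7 × 12 + 6, so there are 12 full weeks plus 6 extra days.
Each full week contributes one Wednesday: 12 so far.
The 6 extra days are Tuesday, Wednesday, Thursday, Friday, Saturday, Sunday — 1 of them qualifies.
Total: 12 + 1 = 13.

13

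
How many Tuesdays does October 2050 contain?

October 1, 2050 is a Saturday.
That's 31 days from start to end, counting both.
31 = 7 × 4 + 3, so there are 4 full weeks plus 3 extra days.
Each full week contributes one Tuesday: 4 so far.
The 3 extra days are Sat, Sun, Mon — none qualify.
Total: 4 + 0 = 4.

4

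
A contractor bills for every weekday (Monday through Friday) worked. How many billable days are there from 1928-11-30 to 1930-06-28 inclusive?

411

1928-11-30 is a Friday.
That's 576 days from start to end, counting both.
576 = 7 × 82 + 2, so there are 82 full weeks plus 2 extra days.
Each full week contributes 5 weekdays (Mon–Fri): 82 × 5 = 410.
The 2 extra days are Fri, Sat — 1 of them qualifies.
Total: 410 + 1 = 411.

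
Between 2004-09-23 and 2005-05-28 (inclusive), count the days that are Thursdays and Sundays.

71

2004-09-23 is a Thursday.
That's 248 days from start to end, counting both.
248 = 7 × 35 + 3, so there are 35 full weeks plus 3 extra days.
Each full week contributes 2 days from the set (Thu, Sun): 35 × 2 = 70.
The 3 extra days are Thursday, Friday, Saturday — 1 of them qualifies.
Total: 70 + 1 = 71.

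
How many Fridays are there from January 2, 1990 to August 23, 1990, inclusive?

January 2, 1990 is a Tuesday.
The range spans 234 days (inclusive of both endpoints).
234 = 7 × 33 + 3, so there are 33 full weeks plus 3 extra days.
Each full week contributes one Friday: 33 so far.
The 3 extra days are Tuesday, Wednesday, Thursday — none qualify.
Total: 33 + 0 = 33.

33 Fridays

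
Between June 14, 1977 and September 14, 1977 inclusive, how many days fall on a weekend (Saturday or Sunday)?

June 14, 1977 is a Tuesday.
The range spans 93 days (inclusive of both endpoints).
93 = 7 × 13 + 2, so there are 13 full weeks plus 2 extra days.
Each full week contributes 2 weekend days (Sat, Sun): 13 × 2 = 26.
The 2 extra days are Tuesday, Wednesday — none qualify.
Total: 26 + 0 = 26.

26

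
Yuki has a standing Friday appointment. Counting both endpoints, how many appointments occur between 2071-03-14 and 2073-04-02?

107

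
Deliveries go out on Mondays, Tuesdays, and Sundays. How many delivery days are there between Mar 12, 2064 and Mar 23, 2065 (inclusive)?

Mar 12, 2064 is a Wednesday.
That's 377 days from start to end, counting both.
377 = 7 × 53 + 6, so there are 53 full weeks plus 6 extra days.
Each full week contributes 3 days from the set (Mon, Tue, Sun): 53 × 3 = 159.
The 6 extra days are Wed, Thu, Fri, Sat, Sun, Mon — 2 of them qualify.
Total: 159 + 2 = 161.

161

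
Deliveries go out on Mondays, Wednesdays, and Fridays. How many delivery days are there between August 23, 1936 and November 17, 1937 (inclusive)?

August 23, 1936 is a Sunday.
From August 23, 1936 to November 17, 1937 is 452 days inclusive.
452 = 7 × 64 + 4, so there are 64 full weeks plus 4 extra days.
Each full week contributes 3 days from the set (Mon, Wed, Fri): 64 × 3 = 192.
The 4 extra days are Sun, Mon, Tue, Wed — 2 of them qualify.
Total: 192 + 2 = 194.

194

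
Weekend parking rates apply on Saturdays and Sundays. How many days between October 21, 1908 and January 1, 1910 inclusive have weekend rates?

October 21, 1908 is a Wednesday.
That's 438 days from start to end, counting both.
438 = 7 × 62 + 4, so there are 62 full weeks plus 4 extra days.
Each full week contributes 2 weekend days (Sat, Sun): 62 × 2 = 124.
The 4 extra days are Wednesday, Thursday, Friday, Saturday — 1 of them qualifies.
Total: 124 + 1 = 125.

125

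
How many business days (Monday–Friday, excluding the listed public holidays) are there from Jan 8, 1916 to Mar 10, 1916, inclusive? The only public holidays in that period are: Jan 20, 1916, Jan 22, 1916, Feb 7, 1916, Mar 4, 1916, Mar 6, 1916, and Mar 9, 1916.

41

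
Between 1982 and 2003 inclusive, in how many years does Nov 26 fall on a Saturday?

3

Day of week of November 26 in each year:
1982: Fri, 1983: Sat ✓, 1984: Mon, 1985: Tue, 1986: Wed, 1987: Thu, 1988: Sat ✓, 1989: Sun, 1990: Mon, 1991: Tue, 1992: Thu, 1993: Fri, 1994: Sat ✓, 1995: Sun, 1996: Tue, 1997: Wed, 1998: Thu, 1999: Fri, 2000: Sun, 2001: Mon, 2002: Tue, 2003: Wed
Saturdays: 1983, 1988, 1994.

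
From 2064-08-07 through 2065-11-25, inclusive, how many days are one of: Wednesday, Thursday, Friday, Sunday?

272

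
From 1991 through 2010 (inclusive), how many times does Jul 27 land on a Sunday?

Day of week of July 27 in each year:
1991: Sat, 1992: Mon, 1993: Tue, 1994: Wed, 1995: Thu, 1996: Sat, 1997: Sun ✓, 1998: Mon, 1999: Tue, 2000: Thu, 2001: Fri, 2002: Sat, 2003: Sun ✓, 2004: Tue, 2005: Wed, 2006: Thu, 2007: Fri, 2008: Sun ✓, 2009: Mon, 2010: Tue
Sundays: 1997, 2003, 2008.

3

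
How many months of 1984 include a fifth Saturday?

4

A month has five Saturdays exactly when Saturday falls within its first (length − 28) days.
Jan: 31 days, starts Sun → 5 of Sun, Mon, Tue
Feb: 29 days, starts Wed → 5 of Wed
Mar: 31 days, starts Thu → 5 of Thu, Fri, Sat ✓
Apr: 30 days, starts Sun → 5 of Sun, Mon
May: 31 days, starts Tue → 5 of Tue, Wed, Thu
Jun: 30 days, starts Fri → 5 of Fri, Sat ✓
Jul: 31 days, starts Sun → 5 of Sun, Mon, Tue
Aug: 31 days, starts Wed → 5 of Wed, Thu, Fri
Sep: 30 days, starts Sat → 5 of Sat, Sun ✓
Oct: 31 days, starts Mon → 5 of Mon, Tue, Wed
Nov: 30 days, starts Thu → 5 of Thu, Fri
Dec: 31 days, starts Sat → 5 of Sat, Sun, Mon ✓
Months with five Saturdays: Mar, Jun, Sep, Dec.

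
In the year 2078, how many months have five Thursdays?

4

A month has five Thursdays exactly when Thursday falls within its first (length − 28) days.
Jan: 31 days, starts Sat → 5 of Sat, Sun, Mon
Feb: 28 days, starts Tue → 5 of (none)
Mar: 31 days, starts Tue → 5 of Tue, Wed, Thu ✓
Apr: 30 days, starts Fri → 5 of Fri, Sat
May: 31 days, starts Sun → 5 of Sun, Mon, Tue
Jun: 30 days, starts Wed → 5 of Wed, Thu ✓
Jul: 31 days, starts Fri → 5 of Fri, Sat, Sun
Aug: 31 days, starts Mon → 5 of Mon, Tue, Wed
Sep: 30 days, starts Thu → 5 of Thu, Fri ✓
Oct: 31 days, starts Sat → 5 of Sat, Sun, Mon
Nov: 30 days, starts Tue → 5 of Tue, Wed
Dec: 31 days, starts Thu → 5 of Thu, Fri, Sat ✓
Months with five Thursdays: Mar, Jun, Sep, Dec.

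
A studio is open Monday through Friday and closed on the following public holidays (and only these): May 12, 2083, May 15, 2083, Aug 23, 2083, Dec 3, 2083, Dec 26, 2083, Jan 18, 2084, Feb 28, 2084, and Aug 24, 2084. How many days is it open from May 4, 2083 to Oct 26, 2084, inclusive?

May 4, 2083 is a Tuesday.
The range spans 542 days (inclusive of both endpoints).
542 = 7 × 77 + 3, so there are 77 full weeks plus 3 extra days.
Each full week contributes 5 weekdays (Mon–Fri): 77 × 5 = 385.
The 3 extra days are Tuesday, Wednesday, Thursday — 3 of them qualify.
Total: 385 + 3 = 388.
Holidays: May 12, 2083 (Wed); May 15, 2083 (Sat); Aug 23, 2083 (Mon); Dec 3, 2083 (Fri); Dec 26, 2083 (Sun); Jan 18, 2084 (Tue); Feb 28, 2084 (Mon); Aug 24, 2084 (Thu).
6 of the 8 holidays fall on weekdays; the rest are weekends and were already excluded.
Business days: 388 − 6 = 382.

382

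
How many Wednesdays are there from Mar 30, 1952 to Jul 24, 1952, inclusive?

Mar 30, 1952 is a Sunday.
The range spans 117 days (inclusive of both endpoints).
117 = 7 × 16 + 5, so there are 16 full weeks plus 5 extra days.
Each full week contributes one Wednesday: 16 so far.
The 5 extra days are Sun, Mon, Tue, Wed, Thu — 1 of them qualifies.
Total: 16 + 1 = 17.

17 Wednesdays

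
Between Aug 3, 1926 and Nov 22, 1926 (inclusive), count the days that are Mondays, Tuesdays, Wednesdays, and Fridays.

Aug 3, 1926 is a Tuesday.
The range spans 112 days (inclusive of both endpoints).
112 = 7 × 16, so the span is exactly 16 full weeks.
Each full week contributes 4 days from the set (Mon, Tue, Wed, Fri): 16 × 4 = 64.
Total: 64.

64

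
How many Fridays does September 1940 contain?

4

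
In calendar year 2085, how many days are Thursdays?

Jan 1, 2085 is a Monday.
From Jan 1, 2085 to Dec 31, 2085 is 365 days inclusive.
365 = 7 × 52 + 1, so there are 52 full weeks plus 1 extra day.
Each full week contributes one Thursday: 52 so far.
The 1 extra day is Mon — none qualify.
Total: 52 + 0 = 52.

52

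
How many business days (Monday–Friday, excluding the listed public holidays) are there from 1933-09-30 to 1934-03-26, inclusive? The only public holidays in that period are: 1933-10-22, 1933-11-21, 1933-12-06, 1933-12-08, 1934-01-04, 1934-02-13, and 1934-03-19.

120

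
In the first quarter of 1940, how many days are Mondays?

13

1 January 1940 is a Monday.
The range spans 91 days (inclusive of both endpoints).
91 = 7 × 13, so the span is exactly 13 full weeks.
Each full week contributes one Monday: 13 so far.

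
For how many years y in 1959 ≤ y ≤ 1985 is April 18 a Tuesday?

4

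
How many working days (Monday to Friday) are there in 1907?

1 January 1907 is a Tuesday.
From 1 January 1907 to 31 December 1907 is 365 days inclusive.
365 = 7 × 52 + 1, so there are 52 full weeks plus 1 extra day.
Each full week contributes 5 weekdays (Mon–Fri): 52 × 5 = 260.
The 1 extra day is Tuesday — 1 of them qualifies.
Total: 260 + 1 = 261.

261 weekdays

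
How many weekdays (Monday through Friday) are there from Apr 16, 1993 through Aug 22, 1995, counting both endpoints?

613 weekdays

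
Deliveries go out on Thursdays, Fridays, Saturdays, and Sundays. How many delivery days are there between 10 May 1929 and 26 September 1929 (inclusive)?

80

10 May 1929 is a Friday.
The range spans 140 days (inclusive of both endpoints).
140 = 7 × 20, so the span is exactly 20 full weeks.
Each full week contributes 4 days from the set (Thu, Fri, Sat, Sun): 20 × 4 = 80.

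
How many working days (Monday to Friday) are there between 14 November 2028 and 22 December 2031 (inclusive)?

810 weekdays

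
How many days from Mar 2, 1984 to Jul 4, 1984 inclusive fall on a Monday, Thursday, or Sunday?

Mar 2, 1984 is a Friday.
The range spans 125 days (inclusive of both endpoints).
125 = 7 × 17 + 6, so there are 17 full weeks plus 6 extra days.
Each full week contributes 3 days from the set (Mon, Thu, Sun): 17 × 3 = 51.
The 6 extra days are Friday, Saturday, Sunday, Monday, Tuesday, Wednesday — 2 of them qualify.
Total: 51 + 2 = 53.

53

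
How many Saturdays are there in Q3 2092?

Jul 1, 2092 is a Tuesday.
From Jul 1, 2092 to Sep 30, 2092 is 92 days inclusive.
92 = 7 × 13 + 1, so there are 13 full weeks plus 1 extra day.
Each full week contributes one Saturday: 13 so far.
The 1 extra day is Tuesday — none qualify.
Total: 13 + 0 = 13.

13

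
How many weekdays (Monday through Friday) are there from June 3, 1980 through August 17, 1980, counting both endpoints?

June 3, 1980 is a Tuesday.
The range spans 76 days (inclusive of both endpoints).
76 = 7 × 10 + 6, so there are 10 full weeks plus 6 extra days.
Each full week contributes 5 weekdays (Mon–Fri): 10 × 5 = 50.
The 6 extra days are Tue, Wed, Thu, Fri, Sat, Sun — 4 of them qualify.
Total: 50 + 4 = 54.

54 weekdays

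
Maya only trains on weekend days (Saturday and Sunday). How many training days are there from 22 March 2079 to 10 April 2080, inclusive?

110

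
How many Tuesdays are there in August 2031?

August 1, 2031 is a Friday.
The range spans 31 days (inclusive of both endpoints).
31 = 7 × 4 + 3, so there are 4 full weeks plus 3 extra days.
Each full week contributes one Tuesday: 4 so far.
The 3 extra days are Fri, Sat, Sun — none qualify.
Total: 4 + 0 = 4.

4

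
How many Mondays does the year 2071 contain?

January 1, 2071 is a Thursday.
From January 1, 2071 to December 31, 2071 is 365 days inclusive.
365 = 7 × 52 + 1, so there are 52 full weeks plus 1 extra day.
Each full week contributes one Monday: 52 so far.
The 1 extra day is Thursday — none qualify.
Total: 52 + 0 = 52.

52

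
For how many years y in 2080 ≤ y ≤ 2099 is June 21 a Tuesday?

Day of week of June 21 in each year:
2080: Fri, 2081: Sat, 2082: Sun, 2083: Mon, 2084: Wed, 2085: Thu, 2086: Fri, 2087: Sat, 2088: Mon, 2089: Tue ✓, 2090: Wed, 2091: Thu, 2092: Sat, 2093: Sun, 2094: Mon, 2095: Tue ✓, 2096: Thu, 2097: Fri, 2098: Sat, 2099: Sun
Tuesdays: 2089, 2095.

2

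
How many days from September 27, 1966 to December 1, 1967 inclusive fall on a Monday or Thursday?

September 27, 1966 is a Tuesday.
That's 431 days from start to end, counting both.
431 = 7 × 61 + 4, so there are 61 full weeks plus 4 extra days.
Each full week contributes 2 days from the set (Mon, Thu): 61 × 2 = 122.
The 4 extra days are Tue, Wed, Thu, Fri — 1 of them qualifies.
Total: 122 + 1 = 123.

123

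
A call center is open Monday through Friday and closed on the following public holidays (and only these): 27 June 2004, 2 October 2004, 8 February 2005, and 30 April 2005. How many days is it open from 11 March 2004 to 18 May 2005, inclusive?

309 working days

11 March 2004 is a Thursday.
The range spans 434 days (inclusive of both endpoints).
434 = 7 × 62, so the span is exactly 62 full weeks.
Each full week contributes 5 weekdays (Mon–Fri): 62 × 5 = 310.
Total: 310.
Holidays: 27 June 2004 (Sun); 2 October 2004 (Sat); 8 February 2005 (Tue); 30 April 2005 (Sat).
1 of the 4 holidays fall on weekdays; the rest are weekends and were already excluded.
Business days: 310 − 1 = 309.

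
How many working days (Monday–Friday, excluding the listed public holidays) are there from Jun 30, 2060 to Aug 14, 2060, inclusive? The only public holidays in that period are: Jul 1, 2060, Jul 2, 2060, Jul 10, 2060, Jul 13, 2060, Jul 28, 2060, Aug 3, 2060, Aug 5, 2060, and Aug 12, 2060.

Jun 30, 2060 is a Wednesday.
The range spans 46 days (inclusive of both endpoints).
46 = 7 × 6 + 4, so there are 6 full weeks plus 4 extra days.
Each full week contributes 5 weekdays (Mon–Fri): 6 × 5 = 30.
The 4 extra days are Wednesday, Thursday, Friday, Saturday — 3 of them qualify.
Total: 30 + 3 = 33.
Holidays: Jul 1, 2060 (Thu); Jul 2, 2060 (Fri); Jul 10, 2060 (Sat); Jul 13, 2060 (Tue); Jul 28, 2060 (Wed); Aug 3, 2060 (Tue); Aug 5, 2060 (Thu); Aug 12, 2060 (Thu).
7 of the 8 holidays fall on weekdays; the rest are weekends and were already excluded.
Business days: 33 − 7 = 26.

26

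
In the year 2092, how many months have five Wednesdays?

A month has five Wednesdays exactly when Wednesday falls within its first (length − 28) days.
Jan: 31 days, starts Tue → 5 of Tue, Wed, Thu ✓
Feb: 29 days, starts Fri → 5 of Fri
Mar: 31 days, starts Sat → 5 of Sat, Sun, Mon
Apr: 30 days, starts Tue → 5 of Tue, Wed ✓
May: 31 days, starts Thu → 5 of Thu, Fri, Sat
Jun: 30 days, starts Sun → 5 of Sun, Mon
Jul: 31 days, starts Tue → 5 of Tue, Wed, Thu ✓
Aug: 31 days, starts Fri → 5 of Fri, Sat, Sun
Sep: 30 days, starts Mon → 5 of Mon, Tue
Oct: 31 days, starts Wed → 5 of Wed, Thu, Fri ✓
Nov: 30 days, starts Sat → 5 of Sat, Sun
Dec: 31 days, starts Mon → 5 of Mon, Tue, Wed ✓
Months with five Wednesdays: Jan, Apr, Jul, Oct, Dec.

5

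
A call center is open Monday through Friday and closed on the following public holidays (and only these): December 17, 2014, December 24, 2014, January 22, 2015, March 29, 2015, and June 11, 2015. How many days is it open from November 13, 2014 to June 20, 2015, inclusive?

November 13, 2014 is a Thursday.
The range spans 220 days (inclusive of both endpoints).
220 = 7 × 31 + 3, so there are 31 full weeks plus 3 extra days.
Each full week contributes 5 weekdays (Mon–Fri): 31 × 5 = 155.
The 3 extra days are Thu, Fri, Sat — 2 of them qualify.
Total: 155 + 2 = 157.
Holidays: December 17, 2014 (Wed); December 24, 2014 (Wed); January 22, 2015 (Thu); March 29, 2015 (Sun); June 11, 2015 (Thu).
4 of the 5 holidays fall on weekdays; the rest are weekends and were already excluded.
Business days: 157 − 4 = 153.

153 business days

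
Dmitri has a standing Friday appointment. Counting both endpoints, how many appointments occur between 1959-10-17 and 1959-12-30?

10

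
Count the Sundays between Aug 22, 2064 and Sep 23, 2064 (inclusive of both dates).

Aug 22, 2064 is a Friday.
From Aug 22, 2064 to Sep 23, 2064 is 33 days inclusive.
33 = 7 × 4 + 5, so there are 4 full weeks plus 5 extra days.
Each full week contributes one Sunday: 4 so far.
The 5 extra days are Friday, Saturday, Sunday, Monday, Tuesday — 1 of them qualifies.
Total: 4 + 1 = 5.

5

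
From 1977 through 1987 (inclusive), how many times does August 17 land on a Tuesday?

Day of week of August 17 in each year:
1977: Wed, 1978: Thu, 1979: Fri, 1980: Sun, 1981: Mon, 1982: Tue ✓, 1983: Wed, 1984: Fri, 1985: Sat, 1986: Sun, 1987: Mon
Tuesdays: 1982.

1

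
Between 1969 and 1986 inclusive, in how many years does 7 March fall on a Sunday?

Day of week of March 7 in each year:
1969: Fri, 1970: Sat, 1971: Sun ✓, 1972: Tue, 1973: Wed, 1974: Thu, 1975: Fri, 1976: Sun ✓, 1977: Mon, 1978: Tue, 1979: Wed, 1980: Fri, 1981: Sat, 1982: Sun ✓, 1983: Mon, 1984: Wed, 1985: Thu, 1986: Fri
Sundays: 1971, 1976, 1982.

3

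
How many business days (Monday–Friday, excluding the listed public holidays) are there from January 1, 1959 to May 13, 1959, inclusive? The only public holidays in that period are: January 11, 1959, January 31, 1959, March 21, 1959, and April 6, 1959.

January 1, 1959 is a Thursday.
That's 133 days from start to end, counting both.
133 = 7 × 19, so the span is exactly 19 full weeks.
Each full week contributes 5 weekdays (Mon–Fri): 19 × 5 = 95.
Holidays: January 11, 1959 (Sun); January 31, 1959 (Sat); March 21, 1959 (Sat); April 6, 1959 (Mon).
1 of the 4 holidays fall on weekdays; the rest are weekends and were already excluded.
Business days: 95 − 1 = 94.

94 business days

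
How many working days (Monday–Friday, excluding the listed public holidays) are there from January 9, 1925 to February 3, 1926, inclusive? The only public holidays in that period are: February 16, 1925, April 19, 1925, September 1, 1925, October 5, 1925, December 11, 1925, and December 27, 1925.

275

January 9, 1925 is a Friday.
From January 9, 1925 to February 3, 1926 is 391 days inclusive.
391 = 7 × 55 + 6, so there are 55 full weeks plus 6 extra days.
Each full week contributes 5 weekdays (Mon–Fri): 55 × 5 = 275.
The 6 extra days are Friday, Saturday, Sunday, Monday, Tuesday, Wednesday — 4 of them qualify.
Total: 275 + 4 = 279.
Holidays: February 16, 1925 (Mon); April 19, 1925 (Sun); September 1, 1925 (Tue); October 5, 1925 (Mon); December 11, 1925 (Fri); December 27, 1925 (Sun).
4 of the 6 holidays fall on weekdays; the rest are weekends and were already excluded.
Business days: 279 − 4 = 275.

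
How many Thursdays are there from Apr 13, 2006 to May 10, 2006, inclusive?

4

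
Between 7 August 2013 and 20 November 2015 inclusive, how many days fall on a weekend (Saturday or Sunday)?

7 August 2013 is a Wednesday.
From 7 August 2013 to 20 November 2015 is 836 days inclusive.
836 = 7 × 119 + 3, so there are 119 full weeks plus 3 extra days.
Each full week contributes 2 weekend days (Sat, Sun): 119 × 2 = 238.
The 3 extra days are Wed, Thu, Fri — none qualify.
Total: 238 + 0 = 238.

238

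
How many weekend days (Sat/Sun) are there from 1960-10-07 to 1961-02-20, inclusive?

1960-10-07 is a Friday.
From 1960-10-07 to 1961-02-20 is 137 days inclusive.
137 = 7 × 19 + 4, so there are 19 full weeks plus 4 extra days.
Each full week contributes 2 weekend days (Sat, Sun): 19 × 2 = 38.
The 4 extra days are Fri, Sat, Sun, Mon — 2 of them qualify.
Total: 38 + 2 = 40.

40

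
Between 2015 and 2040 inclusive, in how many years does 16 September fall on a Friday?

4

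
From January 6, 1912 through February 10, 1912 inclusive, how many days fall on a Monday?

5 Mondays

January 6, 1912 is a Saturday.
The range spans 36 days (inclusive of both endpoints).
36 = 7 × 5 + 1, so there are 5 full weeks plus 1 extra day.
Each full week contributes one Monday: 5 so far.
The 1 extra day is Sat — none qualify.
Total: 5 + 0 = 5.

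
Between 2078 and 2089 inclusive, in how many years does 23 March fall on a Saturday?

2

Day of week of March 23 in each year:
2078: Wed, 2079: Thu, 2080: Sat ✓, 2081: Sun, 2082: Mon, 2083: Tue, 2084: Thu, 2085: Fri, 2086: Sat ✓, 2087: Sun, 2088: Tue, 2089: Wed
Saturdays: 2080, 2086.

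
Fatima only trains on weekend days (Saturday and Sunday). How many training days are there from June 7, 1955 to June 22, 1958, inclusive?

June 7, 1955 is a Tuesday.
That's 1112 days from start to end, counting both.
1112 = 7 × 158 + 6, so there are 158 full weeks plus 6 extra days.
Each full week contributes 2 weekend days (Sat, Sun): 158 × 2 = 316.
The 6 extra days are Tue, Wed, Thu, Fri, Sat, Sun — 2 of them qualify.
Total: 316 + 2 = 318.

318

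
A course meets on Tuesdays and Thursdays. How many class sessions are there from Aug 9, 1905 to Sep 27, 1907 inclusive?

Aug 9, 1905 is a Wednesday.
That's 780 days from start to end, counting both.
780 = 7 × 111 + 3, so there are 111 full weeks plus 3 extra days.
Each full week contributes 2 days from the set (Tue, Thu): 111 × 2 = 222.
The 3 extra days are Wednesday, Thursday, Friday — 1 of them qualifies.
Total: 222 + 1 = 223.

223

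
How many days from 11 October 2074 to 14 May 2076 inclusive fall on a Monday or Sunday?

166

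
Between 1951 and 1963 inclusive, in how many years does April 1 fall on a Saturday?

1

Day of week of April 1 in each year:
1951: Sun, 1952: Tue, 1953: Wed, 1954: Thu, 1955: Fri, 1956: Sun, 1957: Mon, 1958: Tue, 1959: Wed, 1960: Fri, 1961: Sat ✓, 1962: Sun, 1963: Mon
Saturdays: 1961.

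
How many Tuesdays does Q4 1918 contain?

14

1918-10-01 is a Tuesday.
The range spans 92 days (inclusive of both endpoints).
92 = 7 × 13 + 1, so there are 13 full weeks plus 1 extra day.
Each full week contributes one Tuesday: 13 so far.
The 1 extra day is Tuesday — 1 of them qualifies.
Total: 13 + 1 = 14.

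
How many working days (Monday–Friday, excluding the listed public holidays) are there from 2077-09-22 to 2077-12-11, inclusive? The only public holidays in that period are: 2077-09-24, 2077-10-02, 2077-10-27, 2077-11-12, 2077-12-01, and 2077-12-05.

2077-09-22 is a Wednesday.
From 2077-09-22 to 2077-12-11 is 81 days inclusive.
81 = 7 × 11 + 4, so there are 11 full weeks plus 4 extra days.
Each full week contributes 5 weekdays (Mon–Fri): 11 × 5 = 55.
The 4 extra days are Wednesday, Thursday, Friday, Saturday — 3 of them qualify.
Total: 55 + 3 = 58.
Holidays: 2077-09-24 (Fri); 2077-10-02 (Sat); 2077-10-27 (Wed); 2077-11-12 (Fri); 2077-12-01 (Wed); 2077-12-05 (Sun).
4 of the 6 holidays fall on weekdays; the rest are weekends and were already excluded.
Business days: 58 − 4 = 54.

54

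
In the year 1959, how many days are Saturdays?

52

January 1, 1959 is a Thursday.
From January 1, 1959 to December 31, 1959 is 365 days inclusive.
365 = 7 × 52 + 1, so there are 52 full weeks plus 1 extra day.
Each full week contributes one Saturday: 52 so far.
The 1 extra day is Thursday — none qualify.
Total: 52 + 0 = 52.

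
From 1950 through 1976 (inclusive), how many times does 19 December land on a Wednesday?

4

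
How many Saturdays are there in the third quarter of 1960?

July 1, 1960 is a Friday.
That's 92 days from start to end, counting both.
92 = 7 × 13 + 1, so there are 13 full weeks plus 1 extra day.
Each full week contributes one Saturday: 13 so far.
The 1 extra day is Friday — none qualify.
Total: 13 + 0 = 13.

13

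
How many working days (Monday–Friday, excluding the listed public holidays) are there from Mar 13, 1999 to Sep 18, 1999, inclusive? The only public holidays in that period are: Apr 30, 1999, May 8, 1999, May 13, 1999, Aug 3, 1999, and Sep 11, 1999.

132 working days

Mar 13, 1999 is a Saturday.
That's 190 days from start to end, counting both.
190 = 7 × 27 + 1, so there are 27 full weeks plus 1 extra day.
Each full week contributes 5 weekdays (Mon–Fri): 27 × 5 = 135.
The 1 extra day is Sat — none qualify.
Total: 135 + 0 = 135.
Holidays: Apr 30, 1999 (Fri); May 8, 1999 (Sat); May 13, 1999 (Thu); Aug 3, 1999 (Tue); Sep 11, 1999 (Sat).
3 of the 5 holidays fall on weekdays; the rest are weekends and were already excluded.
Business days: 135 − 3 = 132.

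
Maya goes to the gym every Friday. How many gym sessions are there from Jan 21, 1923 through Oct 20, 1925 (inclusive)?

143 Fridays

Jan 21, 1923 is a Sunday.
That's 1004 days from start to end, counting both.
1004 = 7 × 143 + 3, so there are 143 full weeks plus 3 extra days.
Each full week contributes one Friday: 143 so far.
The 3 extra days are Sunday, Monday, Tuesday — none qualify.
Total: 143 + 0 = 143.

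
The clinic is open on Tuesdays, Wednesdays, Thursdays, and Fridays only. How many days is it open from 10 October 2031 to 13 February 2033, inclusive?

10 October 2031 is a Friday.
From 10 October 2031 to 13 February 2033 is 493 days inclusive.
493 = 7 × 70 + 3, so there are 70 full weeks plus 3 extra days.
Each full week contributes 4 days from the set (Tue, Wed, Thu, Fri): 70 × 4 = 280.
The 3 extra days are Friday, Saturday, Sunday — 1 of them qualifies.
Total: 280 + 1 = 281.

281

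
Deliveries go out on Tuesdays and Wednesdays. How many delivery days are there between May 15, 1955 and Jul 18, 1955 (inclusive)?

18

May 15, 1955 is a Sunday.
From May 15, 1955 to Jul 18, 1955 is 65 days inclusive.
65 = 7 × 9 + 2, so there are 9 full weeks plus 2 extra days.
Each full week contributes 2 days from the set (Tue, Wed): 9 × 2 = 18.
The 2 extra days are Sun, Mon — none qualify.
Total: 18 + 0 = 18.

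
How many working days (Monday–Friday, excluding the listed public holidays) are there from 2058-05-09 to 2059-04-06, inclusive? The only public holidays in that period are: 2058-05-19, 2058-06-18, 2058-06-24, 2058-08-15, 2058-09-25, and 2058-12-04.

2058-05-09 is a Thursday.
The range spans 333 days (inclusive of both endpoints).
333 = 7 × 47 + 4, so there are 47 full weeks plus 4 extra days.
Each full week contributes 5 weekdays (Mon–Fri): 47 × 5 = 235.
The 4 extra days are Thu, Fri, Sat, Sun — 2 of them qualify.
Total: 235 + 2 = 237.
Holidays: 2058-05-19 (Sun); 2058-06-18 (Tue); 2058-06-24 (Mon); 2058-08-15 (Thu); 2058-09-25 (Wed); 2058-12-04 (Wed).
5 of the 6 holidays fall on weekdays; the rest are weekends and were already excluded.
Business days: 237 − 5 = 232.

232 working days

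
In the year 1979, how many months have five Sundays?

4

A month has five Sundays exactly when Sunday falls within its first (length − 28) days.
Jan: 31 days, starts Mon → 5 of Mon, Tue, Wed
Feb: 28 days, starts Thu → 5 of (none)
Mar: 31 days, starts Thu → 5 of Thu, Fri, Sat
Apr: 30 days, starts Sun → 5 of Sun, Mon ✓
May: 31 days, starts Tue → 5 of Tue, Wed, Thu
Jun: 30 days, starts Fri → 5 of Fri, Sat
Jul: 31 days, starts Sun → 5 of Sun, Mon, Tue ✓
Aug: 31 days, starts Wed → 5 of Wed, Thu, Fri
Sep: 30 days, starts Sat → 5 of Sat, Sun ✓
Oct: 31 days, starts Mon → 5 of Mon, Tue, Wed
Nov: 30 days, starts Thu → 5 of Thu, Fri
Dec: 31 days, starts Sat → 5 of Sat, Sun, Mon ✓
Months with five Sundays: Apr, Jul, Sep, Dec.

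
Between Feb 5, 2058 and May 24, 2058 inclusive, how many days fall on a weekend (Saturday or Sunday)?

30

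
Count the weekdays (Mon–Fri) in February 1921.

Feb 1, 1921 is a Tuesday.
The range spans 28 days (inclusive of both endpoints).
28 = 7 × 4, so the span is exactly 4 full weeks.
Each full week contributes 5 weekdays (Mon–Fri): 4 × 5 = 20.

20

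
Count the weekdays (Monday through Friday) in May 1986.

22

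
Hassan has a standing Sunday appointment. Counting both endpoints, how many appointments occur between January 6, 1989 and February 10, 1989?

5

January 6, 1989 is a Friday.
That's 36 days from start to end, counting both.
36 = 7 × 5 + 1, so there are 5 full weeks plus 1 extra day.
Each full week contributes one Sunday: 5 so far.
The 1 extra day is Friday — none qualify.
Total: 5 + 0 = 5.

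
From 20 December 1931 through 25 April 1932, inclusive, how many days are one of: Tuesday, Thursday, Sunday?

20 December 1931 is a Sunday.
The range spans 128 days (inclusive of both endpoints).
128 = 7 × 18 + 2, so there are 18 full weeks plus 2 extra days.
Each full week contributes 3 days from the set (Tue, Thu, Sun): 18 × 3 = 54.
The 2 extra days are Sunday, Monday — 1 of them qualifies.
Total: 54 + 1 = 55.

55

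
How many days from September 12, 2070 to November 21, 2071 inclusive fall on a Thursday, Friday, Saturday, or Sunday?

250

September 12, 2070 is a Friday.
The range spans 436 days (inclusive of both endpoints).
436 = 7 × 62 + 2, so there are 62 full weeks plus 2 extra days.
Each full week contributes 4 days from the set (Thu, Fri, Sat, Sun): 62 × 4 = 248.
The 2 extra days are Friday, Saturday — 2 of them qualify.
Total: 248 + 2 = 250.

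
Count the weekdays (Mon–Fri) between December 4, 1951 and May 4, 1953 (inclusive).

370 weekdays

December 4, 1951 is a Tuesday.
The range spans 518 days (inclusive of both endpoints).
518 = 7 × 74, so the span is exactly 74 full weeks.
Each full week contributes 5 weekdays (Mon–Fri): 74 × 5 = 370.
Total: 370.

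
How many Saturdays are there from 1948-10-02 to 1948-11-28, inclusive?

9 Saturdays

1948-10-02 is a Saturday.
From 1948-10-02 to 1948-11-28 is 58 days inclusive.
58 = 7 × 8 + 2, so there are 8 full weeks plus 2 extra days.
Each full week contributes one Saturday: 8 so far.
The 2 extra days are Saturday, Sunday — 1 of them qualifies.
Total: 8 + 1 = 9.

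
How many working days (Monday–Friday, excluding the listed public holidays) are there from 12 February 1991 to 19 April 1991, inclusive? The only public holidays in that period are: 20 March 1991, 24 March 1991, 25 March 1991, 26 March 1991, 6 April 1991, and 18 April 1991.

45

12 February 1991 is a Tuesday.
That's 67 days from start to end, counting both.
67 = 7 × 9 + 4, so there are 9 full weeks plus 4 extra days.
Each full week contributes 5 weekdays (Mon–Fri): 9 × 5 = 45.
The 4 extra days are Tuesday, Wednesday, Thursday, Friday — 4 of them qualify.
Total: 45 + 4 = 49.
Holidays: 20 March 1991 (Wed); 24 March 1991 (Sun); 25 March 1991 (Mon); 26 March 1991 (Tue); 6 April 1991 (Sat); 18 April 1991 (Thu).
4 of the 6 holidays fall on weekdays; the rest are weekends and were already excluded.
Business days: 49 − 4 = 45.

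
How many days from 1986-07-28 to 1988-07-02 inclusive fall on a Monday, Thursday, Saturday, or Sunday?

1986-07-28 is a Monday.
That's 706 days from start to end, counting both.
706 = 7 × 100 + 6, so there are 100 full weeks plus 6 extra days.
Each full week contributes 4 days from the set (Mon, Thu, Sat, Sun): 100 × 4 = 400.
The 6 extra days are Mon, Tue, Wed, Thu, Fri, Sat — 3 of them qualify.
Total: 400 + 3 = 403.

403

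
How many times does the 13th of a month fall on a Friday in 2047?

The 13th falls on a Friday when the month's 13th has weekday Fri.
Jan 13 is Sun; Feb 13 is Wed; Mar 13 is Wed; Apr 13 is Sat; May 13 is Mon; Jun 13 is Thu; Jul 13 is Sat; Aug 13 is Tue; Sep 13 is Fri ✓; Oct 13 is Sun; Nov 13 is Wed; Dec 13 is Fri ✓.
Friday the 13ths: Sep, Dec.

2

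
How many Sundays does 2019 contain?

52

2019-01-01 is a Tuesday.
That's 365 days from start to end, counting both.
365 = 7 × 52 + 1, so there are 52 full weeks plus 1 extra day.
Each full week contributes one Sunday: 52 so far.
The 1 extra day is Tue — none qualify.
Total: 52 + 0 = 52.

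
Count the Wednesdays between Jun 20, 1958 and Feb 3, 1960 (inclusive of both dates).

Jun 20, 1958 is a Friday.
That's 594 days from start to end, counting both.
594 = 7 × 84 + 6, so there are 84 full weeks plus 6 extra days.
Each full week contributes one Wednesday: 84 so far.
The 6 extra days are Friday, Saturday, Sunday, Monday, Tuesday, Wednesday — 1 of them qualifies.
Total: 84 + 1 = 85.

85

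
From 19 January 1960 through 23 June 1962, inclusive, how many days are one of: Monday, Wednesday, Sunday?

19 January 1960 is a Tuesday.
The range spans 887 days (inclusive of both endpoints).
887 = 7 × 126 + 5, so there are 126 full weeks plus 5 extra days.
Each full week contributes 3 days from the set (Mon, Wed, Sun): 126 × 3 = 378.
The 5 extra days are Tuesday, Wednesday, Thursday, Friday, Saturday — 1 of them qualifies.
Total: 378 + 1 = 379.

379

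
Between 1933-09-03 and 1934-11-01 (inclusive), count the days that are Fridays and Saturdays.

120

1933-09-03 is a Sunday.
The range spans 425 days (inclusive of both endpoints).
425 = 7 × 60 + 5, so there are 60 full weeks plus 5 extra days.
Each full week contributes 2 days from the set (Fri, Sat): 60 × 2 = 120.
The 5 extra days are Sunday, Monday, Tuesday, Wednesday, Thursday — none qualify.
Total: 120 + 0 = 120.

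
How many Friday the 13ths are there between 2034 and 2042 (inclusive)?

Friday-the-13ths by year:
2034: Jan, Oct
2035: Apr, Jul
2036: Jun
2037: Feb, Mar, Nov
2038: Aug
2039: May
2040: Jan, Apr, Jul
2041: Sep, Dec
2042: Jun

16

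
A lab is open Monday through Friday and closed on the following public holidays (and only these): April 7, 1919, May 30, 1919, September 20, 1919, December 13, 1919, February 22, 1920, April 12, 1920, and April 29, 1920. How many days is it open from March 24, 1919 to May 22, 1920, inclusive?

March 24, 1919 is a Monday.
That's 426 days from start to end, counting both.
426 = 7 × 60 + 6, so there are 60 full weeks plus 6 extra days.
Each full week contributes 5 weekdays (Mon–Fri): 60 × 5 = 300.
The 6 extra days are Mon, Tue, Wed, Thu, Fri, Sat — 5 of them qualify.
Total: 300 + 5 = 305.
Holidays: April 7, 1919 (Mon); May 30, 1919 (Fri); September 20, 1919 (Sat); December 13, 1919 (Sat); February 22, 1920 (Sun); April 12, 1920 (Mon); April 29, 1920 (Thu).
4 of the 7 holidays fall on weekdays; the rest are weekends and were already excluded.
Business days: 305 − 4 = 301.

301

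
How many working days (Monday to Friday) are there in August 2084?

23

1 August 2084 is a Tuesday.
The range spans 31 days (inclusive of both endpoints).
31 = 7 × 4 + 3, so there are 4 full weeks plus 3 extra days.
Each full week contributes 5 weekdays (Mon–Fri): 4 × 5 = 20.
The 3 extra days are Tuesday, Wednesday, Thursday — 3 of them qualify.
Total: 20 + 3 = 23.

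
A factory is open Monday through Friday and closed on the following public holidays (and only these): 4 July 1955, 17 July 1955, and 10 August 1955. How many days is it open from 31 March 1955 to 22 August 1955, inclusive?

101 business days

31 March 1955 is a Thursday.
The range spans 145 days (inclusive of both endpoints).
145 = 7 × 20 + 5, so there are 20 full weeks plus 5 extra days.
Each full week contributes 5 weekdays (Mon–Fri): 20 × 5 = 100.
The 5 extra days are Thursday, Friday, Saturday, Sunday, Monday — 3 of them qualify.
Total: 100 + 3 = 103.
Holidays: 4 July 1955 (Mon); 17 July 1955 (Sun); 10 August 1955 (Wed).
2 of the 3 holidays fall on weekdays; the rest are weekends and were already excluded.
Business days: 103 − 2 = 101.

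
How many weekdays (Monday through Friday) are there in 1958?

261

January 1, 1958 is a Wednesday.
The range spans 365 days (inclusive of both endpoints).
365 = 7 × 52 + 1, so there are 52 full weeks plus 1 extra day.
Each full week contributes 5 weekdays (Mon–Fri): 52 × 5 = 260.
The 1 extra day is Wed — 1 of them qualifies.
Total: 260 + 1 = 261.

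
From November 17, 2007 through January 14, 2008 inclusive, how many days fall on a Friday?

8

November 17, 2007 is a Saturday.
The range spans 59 days (inclusive of both endpoints).
59 = 7 × 8 + 3, so there are 8 full weeks plus 3 extra days.
Each full week contributes one Friday: 8 so far.
The 3 extra days are Saturday, Sunday, Monday — none qualify.
Total: 8 + 0 = 8.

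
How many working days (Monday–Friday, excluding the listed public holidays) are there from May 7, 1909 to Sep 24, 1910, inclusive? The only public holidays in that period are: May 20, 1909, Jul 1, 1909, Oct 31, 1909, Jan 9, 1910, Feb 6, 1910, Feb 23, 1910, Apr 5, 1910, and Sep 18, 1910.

May 7, 1909 is a Friday.
That's 506 days from start to end, counting both.
506 = 7 × 72 + 2, so there are 72 full weeks plus 2 extra days.
Each full week contributes 5 weekdays (Mon–Fri): 72 × 5 = 360.
The 2 extra days are Friday, Saturday — 1 of them qualifies.
Total: 360 + 1 = 361.
Holidays: May 20, 1909 (Thu); Jul 1, 1909 (Thu); Oct 31, 1909 (Sun); Jan 9, 1910 (Sun); Feb 6, 1910 (Sun); Feb 23, 1910 (Wed); Apr 5, 1910 (Tue); Sep 18, 1910 (Sun).
4 of the 8 holidays fall on weekdays; the rest are weekends and were already excluded.
Business days: 361 − 4 = 357.

357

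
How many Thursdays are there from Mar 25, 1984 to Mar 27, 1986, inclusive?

105 Thursdays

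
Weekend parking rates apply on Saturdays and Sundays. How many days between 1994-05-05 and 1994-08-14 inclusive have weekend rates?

1994-05-05 is a Thursday.
From 1994-05-05 to 1994-08-14 is 102 days inclusive.
102 = 7 × 14 + 4, so there are 14 full weeks plus 4 extra days.
Each full week contributes 2 weekend days (Sat, Sun): 14 × 2 = 28.
The 4 extra days are Thursday, Friday, Saturday, Sunday — 2 of them qualify.
Total: 28 + 2 = 30.

30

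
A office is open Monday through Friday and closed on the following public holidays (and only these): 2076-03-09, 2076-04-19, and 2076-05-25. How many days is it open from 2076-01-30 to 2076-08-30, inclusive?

150 business days

2076-01-30 is a Thursday.
The range spans 214 days (inclusive of both endpoints).
214 = 7 × 30 + 4, so there are 30 full weeks plus 4 extra days.
Each full week contributes 5 weekdays (Mon–Fri): 30 × 5 = 150.
The 4 extra days are Thursday, Friday, Saturday, Sunday — 2 of them qualify.
Total: 150 + 2 = 152.
Holidays: 2076-03-09 (Mon); 2076-04-19 (Sun); 2076-05-25 (Mon).
2 of the 3 holidays fall on weekdays; the rest are weekends and were already excluded.
Business days: 152 − 2 = 150.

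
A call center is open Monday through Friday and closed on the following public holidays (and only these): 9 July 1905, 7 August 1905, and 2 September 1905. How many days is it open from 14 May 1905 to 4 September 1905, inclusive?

80

14 May 1905 is a Sunday.
That's 114 days from start to end, counting both.
114 = 7 × 16 + 2, so there are 16 full weeks plus 2 extra days.
Each full week contributes 5 weekdays (Mon–Fri): 16 × 5 = 80.
The 2 extra days are Sun, Mon — 1 of them qualifies.
Total: 80 + 1 = 81.
Holidays: 9 July 1905 (Sun); 7 August 1905 (Mon); 2 September 1905 (Sat).
1 of the 3 holidays fall on weekdays; the rest are weekends and were already excluded.
Business days: 81 − 1 = 80.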